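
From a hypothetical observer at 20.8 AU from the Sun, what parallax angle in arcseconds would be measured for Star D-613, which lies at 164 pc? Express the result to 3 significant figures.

p (arcsec) = B (AU) / d (pc).
p = 20.8 / 164 = 0.12683 arcsec.

0.127 arcsec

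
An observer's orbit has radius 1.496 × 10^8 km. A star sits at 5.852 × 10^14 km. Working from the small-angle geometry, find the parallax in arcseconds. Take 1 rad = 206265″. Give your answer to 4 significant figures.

θ ≈ B/d = (1.496 × 10^8) / (5.852 × 10^14) = 2.5564 × 10^-7 rad.
In arcseconds: 2.5564 × 10^-7 × 206265 = 0.05273″.

0.05273 arcsec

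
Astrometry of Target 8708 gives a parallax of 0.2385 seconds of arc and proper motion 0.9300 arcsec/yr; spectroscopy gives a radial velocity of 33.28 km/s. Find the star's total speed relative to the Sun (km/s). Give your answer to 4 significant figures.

d = 1/p = 1/0.2385″ = 4.1929 pc.
v_t = 4.740 μ d = 4.740 × 0.9300 × 4.1929 = 18.483 km/s.
v = √(v_r² + v_t²) = √(33.28² + 18.483²) = √1449.18 = 38.068 km/s.

38.07 km/s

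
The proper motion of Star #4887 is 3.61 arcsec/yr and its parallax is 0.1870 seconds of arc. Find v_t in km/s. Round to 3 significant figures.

d = 1/p = 1/0.1870″ = 5.3476 pc.
v_t = 4.74 × μ × d = 4.74 × 3.61 × 5.3476 = 91.505 km/s.

91.5 km/s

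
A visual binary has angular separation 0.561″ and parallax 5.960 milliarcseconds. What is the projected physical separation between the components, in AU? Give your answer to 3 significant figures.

94.1 AU

d = 1/p = 1/0.005960″ = 167.79 pc.
At distance d (pc), an angle of θ arcsec spans θ·d AU: s = 0.561 × 167.79 = 94.13 AU.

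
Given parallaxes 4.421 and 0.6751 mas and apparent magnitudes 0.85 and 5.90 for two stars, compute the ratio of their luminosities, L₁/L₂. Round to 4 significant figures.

L₁/L₂ = 2.442

d₁ = 1/p₁ = 1/0.004421″ = 226.19 pc; d₂ = 1/p₂ = 1/0.0006751″ = 1481.3 pc.
M₁ = m₁ − 5 log₁₀ d₁ + 5 = 0.85 − 11.7724 + 5 = -5.9224.
M₂ = 5.90 − 15.8532 + 5 = -4.9532.
L₁/L₂ = 10^(0.4(M₂ − M₁)) = 10^(0.4 × 0.9692) = 10^0.38768 = 2.4416.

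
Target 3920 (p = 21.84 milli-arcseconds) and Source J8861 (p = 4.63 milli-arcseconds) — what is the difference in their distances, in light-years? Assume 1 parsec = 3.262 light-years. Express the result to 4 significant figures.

555.2 ly

d_A = 1/0.02184″ = 45.788 pc; d_B = 1/0.004630″ = 215.98 pc.
|d_B − d_A| = |215.98 − 45.788| = 170.19 pc = 170.19 × 3.262 ly = 555.16 ly.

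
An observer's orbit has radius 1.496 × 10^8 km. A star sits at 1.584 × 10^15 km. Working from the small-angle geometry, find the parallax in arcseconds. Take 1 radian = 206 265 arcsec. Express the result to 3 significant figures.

θ ≈ B/d = (1.496 × 10^8) / (1.584 × 10^15) = 9.4444 × 10^-8 rad.
In arcseconds: 9.4444 × 10^-8 × 206265 = 0.01948″.

0.0195 arcsec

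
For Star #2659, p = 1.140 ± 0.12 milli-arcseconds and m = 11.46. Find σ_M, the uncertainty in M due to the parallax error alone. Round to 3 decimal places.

M = m − 5 log₁₀ d + 5 = m + 5 log₁₀ p + 5, so ∂M/∂p = 5/(p ln 10).
σ_M = (5/ln 10) · (σ_p/p) = 2.1715 × 0.12/1.140 = 2.1715 × 0.10526 = 0.22857.

σ_M = 0.229 mag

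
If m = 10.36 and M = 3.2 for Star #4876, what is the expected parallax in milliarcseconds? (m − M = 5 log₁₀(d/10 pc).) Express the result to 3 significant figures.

m − M = 10.36 − 3.2 = 7.16.
d = 10^((m−M)/5 + 1) = 10^2.432 = 270.4 pc.
p = 1/d = 1/270.4 = 0.0036982 arcsec = 3.6982 mas.

3.70 mas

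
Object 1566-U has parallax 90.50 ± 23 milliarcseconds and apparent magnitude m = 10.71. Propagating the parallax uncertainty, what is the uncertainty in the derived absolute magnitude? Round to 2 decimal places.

M = m − 5 log₁₀ d + 5 = m + 5 log₁₀ p + 5, so ∂M/∂p = 5/(p ln 10).
σ_M = (5/ln 10) · (σ_p/p) = 2.1715 × 23/90.50 = 2.1715 × 0.25414 = 0.55187.

σ_M = 0.55 mag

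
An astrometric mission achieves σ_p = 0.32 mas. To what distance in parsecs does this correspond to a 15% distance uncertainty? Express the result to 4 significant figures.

468.8 pc

σ_d/d = σ_p/p, so the condition is σ_p/p ≤ 0.15, i.e. p ≥ σ_p/0.15.
p_min = 0.32/0.15 = 2.1333 mas = 0.0021333 arcsec.
d_max = 1/p_min = 1/0.0021333 = 468.76 pc.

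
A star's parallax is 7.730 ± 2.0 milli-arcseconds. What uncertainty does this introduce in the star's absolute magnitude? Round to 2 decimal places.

M = m − 5 log₁₀ d + 5 = m + 5 log₁₀ p + 5, so ∂M/∂p = 5/(p ln 10).
σ_M = (5/ln 10) · (σ_p/p) = 2.1715 × 2.0/7.730 = 2.1715 × 0.25873 = 0.56183.

σ_M = 0.56 mag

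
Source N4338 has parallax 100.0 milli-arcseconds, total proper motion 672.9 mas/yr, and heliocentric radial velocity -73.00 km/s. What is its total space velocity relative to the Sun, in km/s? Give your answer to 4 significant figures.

79.66 km/s

d = 1/p = 1/0.1000″ = 10 pc.
μ = 672.9 mas/yr = 0.6729 ″/yr.
v_t = 4.740 μ d = 4.740 × 0.6729 × 10 = 31.895 km/s.
v = √(v_r² + v_t²) = √((-73.00)² + 31.895²) = √6346.29 = 79.664 km/s.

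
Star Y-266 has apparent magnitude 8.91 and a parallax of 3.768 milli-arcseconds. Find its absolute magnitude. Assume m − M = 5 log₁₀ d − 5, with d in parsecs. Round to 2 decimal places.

M = 1.79

d = 1/p = 1/0.003768″ = 265.39 pc.
m − M = 5 log₁₀(265.39) − 5 = 12.1194 − 5 = 7.1194.
M = m − (m − M) = 8.91 − 7.1194 = 1.79.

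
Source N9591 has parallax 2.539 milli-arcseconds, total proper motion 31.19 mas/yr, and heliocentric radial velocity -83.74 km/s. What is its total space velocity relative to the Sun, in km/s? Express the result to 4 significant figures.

d = 1/p = 1/0.002539″ = 393.86 pc.
μ = 31.19 mas/yr = 0.03119 ″/yr.
v_t = 4.740 μ d = 4.740 × 0.03119 × 393.86 = 58.228 km/s.
v = √(v_r² + v_t²) = √((-83.74)² + 58.228²) = √10402.9 = 101.99 km/s.

102.0 km/s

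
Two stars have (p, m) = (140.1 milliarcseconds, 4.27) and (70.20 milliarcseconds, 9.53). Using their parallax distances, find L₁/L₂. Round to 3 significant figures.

d₁ = 1/p₁ = 1/0.1401″ = 7.1378 pc; d₂ = 1/p₂ = 1/0.07020″ = 14.245 pc.
M₁ = m₁ − 5 log₁₀ d₁ + 5 = 4.27 − 4.2678 + 5 = 5.0022.
M₂ = 9.53 − 5.7683 + 5 = 8.7617.
L₁/L₂ = 10^(0.4(M₂ − M₁)) = 10^(0.4 × 3.7595) = 10^1.50380 = 31.901.

L₁/L₂ = 31.9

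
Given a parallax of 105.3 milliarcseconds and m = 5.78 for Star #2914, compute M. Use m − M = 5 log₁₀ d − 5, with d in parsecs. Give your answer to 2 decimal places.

d = 1/p = 1/0.1053″ = 9.4967 pc.
m − M = 5 log₁₀(9.4967) − 5 = 4.8879 − 5 = -0.1121.
M = m − (m − M) = 5.78 − (-0.1121) = 5.89.

M = 5.89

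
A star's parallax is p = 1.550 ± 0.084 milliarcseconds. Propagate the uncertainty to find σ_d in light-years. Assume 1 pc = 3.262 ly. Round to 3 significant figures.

114 ly

d = 1/p, so σ_d = σ_p / p².
σ_d = 0.0000840 / (0.001550)² = 0.0000840 / 0.0000024025 = 34.964 pc = 34.964 × 3.262 ly = 114.05 ly.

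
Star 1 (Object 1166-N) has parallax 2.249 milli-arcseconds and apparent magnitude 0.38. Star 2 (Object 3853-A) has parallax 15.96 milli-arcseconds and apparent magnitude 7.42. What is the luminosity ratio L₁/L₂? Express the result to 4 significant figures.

d₁ = 1/p₁ = 1/0.002249″ = 444.64 pc; d₂ = 1/p₂ = 1/0.01596″ = 62.657 pc.
M₁ = m₁ − 5 log₁₀ d₁ + 5 = 0.38 − 13.2400 + 5 = -7.8600.
M₂ = 7.42 − 8.9848 + 5 = 3.4352.
L₁/L₂ = 10^(0.4(M₂ − M₁)) = 10^(0.4 × 11.2952) = 10^4.51808 = 32967.

L₁/L₂ = 32970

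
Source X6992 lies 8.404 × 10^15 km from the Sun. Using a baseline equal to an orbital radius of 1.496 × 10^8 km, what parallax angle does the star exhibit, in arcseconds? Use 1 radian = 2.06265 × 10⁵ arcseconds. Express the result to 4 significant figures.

θ ≈ B/d = (1.496 × 10^8) / (8.404 × 10^15) = 1.7801 × 10^-8 rad.
In arcseconds: 1.7801 × 10^-8 × 206265 = 0.0036717″.

0.003672 arcsec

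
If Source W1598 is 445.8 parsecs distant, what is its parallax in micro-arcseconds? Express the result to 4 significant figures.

p = 1/d = 1/445.8 = 0.0022432 arcsec.
= 0.0022432 × 10⁶ = 2243.2 μas.

2243 μas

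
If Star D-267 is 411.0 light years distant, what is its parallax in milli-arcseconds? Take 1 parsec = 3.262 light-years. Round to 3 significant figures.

d = 411.0 ly ÷ 3.262 = 126 pc.
p = 1/d = 1/126 = 0.0079365 arcsec.
= 0.0079365 × 1000 = 7.9365 mas.

7.94 mas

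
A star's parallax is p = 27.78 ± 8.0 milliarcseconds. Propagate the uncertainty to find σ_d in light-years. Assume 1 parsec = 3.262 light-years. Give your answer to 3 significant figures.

d = 1/p, so σ_d = σ_p / p².
σ_d = 0.00800 / (0.02778)² = 0.00800 / 0.00077173 = 10.366 pc = 10.366 × 3.262 ly = 33.814 ly.

33.8 ly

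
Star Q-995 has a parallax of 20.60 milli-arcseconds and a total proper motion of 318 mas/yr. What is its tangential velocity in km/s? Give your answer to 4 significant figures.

73.17 km/s

d = 1/p = 1/0.02060″ = 48.544 pc.
μ = 318 mas/yr = 0.318 ″/yr.
v_t = 4.74 × μ × d = 4.74 × 0.318 × 48.544 = 73.171 km/s.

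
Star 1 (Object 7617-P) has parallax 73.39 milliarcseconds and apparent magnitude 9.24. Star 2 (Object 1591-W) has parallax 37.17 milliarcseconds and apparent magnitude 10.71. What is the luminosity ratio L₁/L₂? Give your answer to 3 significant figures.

d₁ = 1/p₁ = 1/0.07339″ = 13.626 pc; d₂ = 1/p₂ = 1/0.03717″ = 26.903 pc.
M₁ = m₁ − 5 log₁₀ d₁ + 5 = 9.24 − 5.6718 + 5 = 8.5682.
M₂ = 10.71 − 7.1490 + 5 = 8.5610.
L₁/L₂ = 10^(0.4(M₂ − M₁)) = 10^(0.4 × (-0.0072)) = 10^(-0.00288) = 0.99339.

L₁/L₂ = 0.993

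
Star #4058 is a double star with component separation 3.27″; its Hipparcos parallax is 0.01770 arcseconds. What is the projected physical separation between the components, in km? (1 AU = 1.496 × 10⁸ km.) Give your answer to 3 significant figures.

2.76 × 10^10 km

d = 1/p = 1/0.01770″ = 56.497 pc.
At distance d (pc), an angle of θ arcsec spans θ·d AU: s = 3.27 × 56.497 = 184.75 AU.
= 184.75 × 1.496 × 10⁸ km = 2.7639 × 10^10 km.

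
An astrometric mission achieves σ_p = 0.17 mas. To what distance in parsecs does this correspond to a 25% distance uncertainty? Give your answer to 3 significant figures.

σ_d/d = σ_p/p, so the condition is σ_p/p ≤ 0.25, i.e. p ≥ σ_p/0.25.
p_min = 0.17/0.25 = 0.68 mas = 0.00068 arcsec.
d_max = 1/p_min = 1/0.00068 = 1470.6 pc.

1470 pc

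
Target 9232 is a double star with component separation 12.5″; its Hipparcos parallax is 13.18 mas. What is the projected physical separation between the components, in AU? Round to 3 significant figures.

948 AU

d = 1/p = 1/0.01318″ = 75.873 pc.
At distance d (pc), an angle of θ arcsec spans θ·d AU: s = 12.5 × 75.873 = 948.41 AU.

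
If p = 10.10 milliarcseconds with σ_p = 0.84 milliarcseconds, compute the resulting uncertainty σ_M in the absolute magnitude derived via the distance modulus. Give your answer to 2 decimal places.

M = m − 5 log₁₀ d + 5 = m + 5 log₁₀ p + 5, so ∂M/∂p = 5/(p ln 10).
σ_M = (5/ln 10) · (σ_p/p) = 2.1715 × 0.84/10.10 = 2.1715 × 0.083168 = 0.1806.

σ_M = 0.18 mag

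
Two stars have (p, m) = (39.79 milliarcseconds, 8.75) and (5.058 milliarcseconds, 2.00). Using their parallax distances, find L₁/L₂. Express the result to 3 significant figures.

d₁ = 1/p₁ = 1/0.03979″ = 25.132 pc; d₂ = 1/p₂ = 1/0.005058″ = 197.71 pc.
M₁ = m₁ − 5 log₁₀ d₁ + 5 = 8.75 − 7.0011 + 5 = 6.7489.
M₂ = 2.00 − 11.4801 + 5 = -4.4801.
L₁/L₂ = 10^(0.4(M₂ − M₁)) = 10^(0.4 × (-11.2290)) = 10^(-4.49160) = 0.00003224.

L₁/L₂ = 3.22 × 10^-5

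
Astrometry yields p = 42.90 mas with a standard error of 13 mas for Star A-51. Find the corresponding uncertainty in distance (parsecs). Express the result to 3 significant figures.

d = 1/p, so σ_d = σ_p / p².
σ_d = 0.0130 / (0.04290)² = 0.0130 / 0.0018404 = 7.0637 pc.

7.06 pc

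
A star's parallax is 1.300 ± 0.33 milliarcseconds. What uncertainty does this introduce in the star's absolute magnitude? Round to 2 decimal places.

σ_M = 0.55 mag

M = m − 5 log₁₀ d + 5 = m + 5 log₁₀ p + 5, so ∂M/∂p = 5/(p ln 10).
σ_M = (5/ln 10) · (σ_p/p) = 2.1715 × 0.33/1.300 = 2.1715 × 0.25385 = 0.55124.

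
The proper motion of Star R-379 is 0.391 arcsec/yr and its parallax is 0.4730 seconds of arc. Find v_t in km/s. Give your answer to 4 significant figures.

d = 1/p = 1/0.4730″ = 2.1142 pc.
v_t = 4.74 × μ × d = 4.74 × 0.391 × 2.1142 = 3.9183 km/s.

3.918 km/s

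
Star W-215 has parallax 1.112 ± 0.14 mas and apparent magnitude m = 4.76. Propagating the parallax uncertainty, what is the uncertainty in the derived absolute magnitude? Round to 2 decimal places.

M = m − 5 log₁₀ d + 5 = m + 5 log₁₀ p + 5, so ∂M/∂p = 5/(p ln 10).
σ_M = (5/ln 10) · (σ_p/p) = 2.1715 × 0.14/1.112 = 2.1715 × 0.1259 = 0.27339.

σ_M = 0.27 mag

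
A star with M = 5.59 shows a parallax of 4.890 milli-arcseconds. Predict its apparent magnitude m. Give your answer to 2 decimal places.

d = 1/p = 1/0.004890″ = 204.5 pc.
m − M = 5 log₁₀ d − 5 = 5 log₁₀(204.5) − 5 = 11.5535 − 5 = 6.5535.
m = M + (m − M) = 5.59 + 6.5535 = 12.14.

m = 12.14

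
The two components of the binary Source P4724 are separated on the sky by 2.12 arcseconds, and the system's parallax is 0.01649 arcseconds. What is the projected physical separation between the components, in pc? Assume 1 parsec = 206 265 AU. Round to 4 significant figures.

d = 1/p = 1/0.01649″ = 60.643 pc.
At distance d (pc), an angle of θ arcsec spans θ·d AU: s = 2.12 × 60.643 = 128.56 AU.
= 128.56 / 206265 = 0.00062328 pc.

0.0006233 pc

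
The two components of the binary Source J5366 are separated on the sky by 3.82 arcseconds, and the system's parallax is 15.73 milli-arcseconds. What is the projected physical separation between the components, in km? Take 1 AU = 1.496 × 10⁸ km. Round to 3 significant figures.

3.63 × 10^10 km

d = 1/p = 1/0.01573″ = 63.573 pc.
At distance d (pc), an angle of θ arcsec spans θ·d AU: s = 3.82 × 63.573 = 242.85 AU.
= 242.85 × 1.496 × 10⁸ km = 3.6330 × 10^10 km.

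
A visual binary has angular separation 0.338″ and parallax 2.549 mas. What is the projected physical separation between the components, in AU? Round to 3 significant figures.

d = 1/p = 1/0.002549″ = 392.31 pc.
At distance d (pc), an angle of θ arcsec spans θ·d AU: s = 0.338 × 392.31 = 132.6 AU.

133 AU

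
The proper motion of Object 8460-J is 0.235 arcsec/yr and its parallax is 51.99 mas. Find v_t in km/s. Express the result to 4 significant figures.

21.43 km/s

d = 1/p = 1/0.05199″ = 19.234 pc.
v_t = 4.74 × μ × d = 4.74 × 0.235 × 19.234 = 21.425 km/s.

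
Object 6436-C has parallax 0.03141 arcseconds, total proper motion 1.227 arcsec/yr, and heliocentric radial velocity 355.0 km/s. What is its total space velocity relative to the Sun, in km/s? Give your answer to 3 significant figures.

400 km/s

d = 1/p = 1/0.03141″ = 31.837 pc.
v_t = 4.740 μ d = 4.740 × 1.227 × 31.837 = 185.16 km/s.
v = √(v_r² + v_t²) = √(355.0² + 185.16²) = √160309 = 400.39 km/s.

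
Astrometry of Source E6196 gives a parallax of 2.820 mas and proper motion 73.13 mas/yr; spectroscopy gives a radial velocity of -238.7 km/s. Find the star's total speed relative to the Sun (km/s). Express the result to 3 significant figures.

268 km/s

d = 1/p = 1/0.002820″ = 354.61 pc.
μ = 73.13 mas/yr = 0.07313 ″/yr.
v_t = 4.740 μ d = 4.740 × 0.07313 × 354.61 = 122.92 km/s.
v = √(v_r² + v_t²) = √((-238.7)² + 122.92²) = √72087 = 268.49 km/s.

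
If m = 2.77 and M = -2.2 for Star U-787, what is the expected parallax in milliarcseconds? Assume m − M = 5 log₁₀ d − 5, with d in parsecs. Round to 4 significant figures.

m − M = 2.77 − (-2.2) = 4.97.
d = 10^((m−M)/5 + 1) = 10^1.994 = 98.628 pc.
p = 1/d = 1/98.628 = 0.010139 arcsec = 10.139 mas.

10.14 mas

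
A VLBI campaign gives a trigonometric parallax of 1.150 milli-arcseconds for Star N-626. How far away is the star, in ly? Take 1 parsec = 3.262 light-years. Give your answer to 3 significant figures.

2840 ly

p = 1.150 milli-arcseconds = 0.001150 arcsec.
d = 1/p = 1/0.001150 = 869.57 pc.
In light-years: 869.57 × 3.262 = 2836.5 ly.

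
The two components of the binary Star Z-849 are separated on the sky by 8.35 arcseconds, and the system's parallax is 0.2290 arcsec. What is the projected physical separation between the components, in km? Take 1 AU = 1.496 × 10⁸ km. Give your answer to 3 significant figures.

5.45 × 10^9 km

d = 1/p = 1/0.2290″ = 4.3668 pc.
At distance d (pc), an angle of θ arcsec spans θ·d AU: s = 8.35 × 4.3668 = 36.463 AU.
= 36.463 × 1.496 × 10⁸ km = 5.4549 × 10^9 km.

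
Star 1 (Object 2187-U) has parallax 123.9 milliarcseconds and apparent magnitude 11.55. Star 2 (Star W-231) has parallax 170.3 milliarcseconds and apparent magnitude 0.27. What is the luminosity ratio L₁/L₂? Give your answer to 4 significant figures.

d₁ = 1/p₁ = 1/0.1239″ = 8.071 pc; d₂ = 1/p₂ = 1/0.1703″ = 5.872 pc.
M₁ = m₁ − 5 log₁₀ d₁ + 5 = 11.55 − 4.5346 + 5 = 12.0154.
M₂ = 0.27 − 3.8439 + 5 = 1.4261.
L₁/L₂ = 10^(0.4(M₂ − M₁)) = 10^(0.4 × (-10.5893)) = 10^(-4.23572) = 0.000058114.

L₁/L₂ = 5.811 × 10^-5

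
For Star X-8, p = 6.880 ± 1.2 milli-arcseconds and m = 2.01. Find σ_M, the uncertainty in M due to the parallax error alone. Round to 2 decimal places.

σ_M = 0.38 mag

M = m − 5 log₁₀ d + 5 = m + 5 log₁₀ p + 5, so ∂M/∂p = 5/(p ln 10).
σ_M = (5/ln 10) · (σ_p/p) = 2.1715 × 1.2/6.880 = 2.1715 × 0.17442 = 0.37875.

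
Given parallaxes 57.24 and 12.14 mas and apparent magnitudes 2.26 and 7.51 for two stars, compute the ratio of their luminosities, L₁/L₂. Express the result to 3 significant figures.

L₁/L₂ = 5.66

d₁ = 1/p₁ = 1/0.05724″ = 17.47 pc; d₂ = 1/p₂ = 1/0.01214″ = 82.372 pc.
M₁ = m₁ − 5 log₁₀ d₁ + 5 = 2.26 − 6.2115 + 5 = 1.0485.
M₂ = 7.51 − 9.5789 + 5 = 2.9311.
L₁/L₂ = 10^(0.4(M₂ − M₁)) = 10^(0.4 × 1.8826) = 10^0.75304 = 5.6629.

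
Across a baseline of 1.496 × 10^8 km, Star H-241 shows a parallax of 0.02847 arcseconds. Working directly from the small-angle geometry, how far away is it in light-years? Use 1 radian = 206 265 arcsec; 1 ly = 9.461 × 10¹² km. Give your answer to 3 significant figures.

115 ly

θ = 0.02847″ = 0.02847/206265 = 1.3803 × 10^-7 rad.
d = B/θ = (1.496 × 10^8) / (1.3803 × 10^-7) = 1.0838 × 10^15 km = (1.0838 × 10^15) / (9.461 × 10^12) ly = 114.55 ly.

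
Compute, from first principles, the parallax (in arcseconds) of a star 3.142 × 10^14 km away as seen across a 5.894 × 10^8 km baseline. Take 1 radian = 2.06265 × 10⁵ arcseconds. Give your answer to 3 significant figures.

0.387 arcsec

θ ≈ B/d = (5.894 × 10^8) / (3.142 × 10^14) = 1.8759 × 10^-6 rad.
In arcseconds: 1.8759 × 10^-6 × 206265 = 0.38693″.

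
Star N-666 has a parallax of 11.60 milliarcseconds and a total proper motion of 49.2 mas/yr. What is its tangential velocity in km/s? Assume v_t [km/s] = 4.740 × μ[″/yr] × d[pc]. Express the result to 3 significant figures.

20.1 km/s

d = 1/p = 1/0.01160″ = 86.207 pc.
μ = 49.2 mas/yr = 0.0492 ″/yr.
v_t = 4.74 × μ × d = 4.74 × 0.0492 × 86.207 = 20.104 km/s.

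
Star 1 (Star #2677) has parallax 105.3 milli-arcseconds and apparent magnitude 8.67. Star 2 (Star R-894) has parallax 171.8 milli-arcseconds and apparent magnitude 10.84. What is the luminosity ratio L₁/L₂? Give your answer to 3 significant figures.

d₁ = 1/p₁ = 1/0.1053″ = 9.4967 pc; d₂ = 1/p₂ = 1/0.1718″ = 5.8207 pc.
M₁ = m₁ − 5 log₁₀ d₁ + 5 = 8.67 − 4.8879 + 5 = 8.7821.
M₂ = 10.84 − 3.8249 + 5 = 12.0151.
L₁/L₂ = 10^(0.4(M₂ − M₁)) = 10^(0.4 × 3.2330) = 10^1.29320 = 19.643.

L₁/L₂ = 19.6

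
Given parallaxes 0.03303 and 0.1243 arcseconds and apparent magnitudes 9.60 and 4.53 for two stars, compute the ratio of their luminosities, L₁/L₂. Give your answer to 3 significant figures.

d₁ = 1/p₁ = 1/0.03303″ = 30.276 pc; d₂ = 1/p₂ = 1/0.1243″ = 8.0451 pc.
M₁ = m₁ − 5 log₁₀ d₁ + 5 = 9.60 − 7.4055 + 5 = 7.1945.
M₂ = 4.53 − 4.5277 + 5 = 5.0023.
L₁/L₂ = 10^(0.4(M₂ − M₁)) = 10^(0.4 × (-2.1922)) = 10^(-0.87688) = 0.13278.

L₁/L₂ = 0.133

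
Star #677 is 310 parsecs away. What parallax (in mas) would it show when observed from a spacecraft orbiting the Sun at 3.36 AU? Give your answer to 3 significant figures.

p (arcsec) = B (AU) / d (pc).
p = 3.36 / 310 = 0.010839 arcsec = 10.839 mas.

10.8 mas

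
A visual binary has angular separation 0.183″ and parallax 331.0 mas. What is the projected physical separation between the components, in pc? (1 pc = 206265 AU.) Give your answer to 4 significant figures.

2.680 × 10^-6 pc

d = 1/p = 1/0.3310″ = 3.0211 pc.
At distance d (pc), an angle of θ arcsec spans θ·d AU: s = 0.183 × 3.0211 = 0.55286 AU.
= 0.55286 / 206265 = 2.6803 × 10^-6 pc.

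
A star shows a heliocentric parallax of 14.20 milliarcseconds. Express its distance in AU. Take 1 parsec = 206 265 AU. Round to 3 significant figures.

1.45 × 10^7 AU

p = 14.20 milliarcseconds = 0.01420 arcsec.
d = 1/p = 1/0.01420 = 70.423 pc.
In AU: 70.423 × 206265 = 1.4526 × 10^7 AU.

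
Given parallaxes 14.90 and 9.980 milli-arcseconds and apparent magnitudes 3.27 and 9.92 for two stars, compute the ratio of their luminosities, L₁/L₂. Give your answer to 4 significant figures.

L₁/L₂ = 205.1

d₁ = 1/p₁ = 1/0.01490″ = 67.114 pc; d₂ = 1/p₂ = 1/0.009980″ = 100.2 pc.
M₁ = m₁ − 5 log₁₀ d₁ + 5 = 3.27 − 9.1341 + 5 = -0.8641.
M₂ = 9.92 − 10.0043 + 5 = 4.9157.
L₁/L₂ = 10^(0.4(M₂ − M₁)) = 10^(0.4 × 5.7798) = 10^2.31192 = 205.08.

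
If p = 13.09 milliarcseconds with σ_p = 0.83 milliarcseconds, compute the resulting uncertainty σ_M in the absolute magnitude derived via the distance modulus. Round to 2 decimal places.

M = m − 5 log₁₀ d + 5 = m + 5 log₁₀ p + 5, so ∂M/∂p = 5/(p ln 10).
σ_M = (5/ln 10) · (σ_p/p) = 2.1715 × 0.83/13.09 = 2.1715 × 0.063407 = 0.13769.

σ_M = 0.14 mag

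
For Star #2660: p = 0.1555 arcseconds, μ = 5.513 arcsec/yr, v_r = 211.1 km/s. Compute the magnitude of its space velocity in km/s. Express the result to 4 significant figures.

d = 1/p = 1/0.1555″ = 6.4309 pc.
v_t = 4.740 μ d = 4.740 × 5.513 × 6.4309 = 168.05 km/s.
v = √(v_r² + v_t²) = √(211.1² + 168.05²) = √72804 = 269.82 km/s.

269.8 km/s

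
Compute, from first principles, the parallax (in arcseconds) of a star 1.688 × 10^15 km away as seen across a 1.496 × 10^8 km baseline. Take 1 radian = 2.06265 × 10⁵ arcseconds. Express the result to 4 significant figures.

θ ≈ B/d = (1.496 × 10^8) / (1.688 × 10^15) = 8.8626 × 10^-8 rad.
In arcseconds: 8.8626 × 10^-8 × 206265 = 0.01828″.

0.01828 arcsec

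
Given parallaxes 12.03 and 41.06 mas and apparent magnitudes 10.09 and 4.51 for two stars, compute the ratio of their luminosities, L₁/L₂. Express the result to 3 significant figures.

d₁ = 1/p₁ = 1/0.01203″ = 83.126 pc; d₂ = 1/p₂ = 1/0.04106″ = 24.355 pc.
M₁ = m₁ − 5 log₁₀ d₁ + 5 = 10.09 − 9.5987 + 5 = 5.4913.
M₂ = 4.51 − 6.9329 + 5 = 2.5771.
L₁/L₂ = 10^(0.4(M₂ − M₁)) = 10^(0.4 × (-2.9142)) = 10^(-1.16568) = 0.068284.

L₁/L₂ = 0.0683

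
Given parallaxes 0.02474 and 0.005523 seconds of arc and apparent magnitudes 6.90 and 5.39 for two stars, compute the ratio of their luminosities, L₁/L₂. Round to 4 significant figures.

L₁/L₂ = 0.01240

d₁ = 1/p₁ = 1/0.02474″ = 40.42 pc; d₂ = 1/p₂ = 1/0.005523″ = 181.06 pc.
M₁ = m₁ − 5 log₁₀ d₁ + 5 = 6.90 − 8.0330 + 5 = 3.8670.
M₂ = 5.39 − 11.2891 + 5 = -0.8991.
L₁/L₂ = 10^(0.4(M₂ − M₁)) = 10^(0.4 × (-4.7661)) = 10^(-1.90644) = 0.012404.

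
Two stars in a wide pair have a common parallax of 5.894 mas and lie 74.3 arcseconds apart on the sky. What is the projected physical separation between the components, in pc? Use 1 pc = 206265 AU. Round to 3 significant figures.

d = 1/p = 1/0.005894″ = 169.66 pc.
At distance d (pc), an angle of θ arcsec spans θ·d AU: s = 74.3 × 169.66 = 12606 AU.
= 12606 / 206265 = 0.061116 pc.

0.0611 pc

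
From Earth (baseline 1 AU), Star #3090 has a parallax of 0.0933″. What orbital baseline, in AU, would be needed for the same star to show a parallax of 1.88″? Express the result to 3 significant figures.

Parallax scales linearly with baseline: p ∝ B, so B = p_target / p_Earth × 1 AU.
B = 1.88 / 0.0933 = 20.15 AU.

20.2 AU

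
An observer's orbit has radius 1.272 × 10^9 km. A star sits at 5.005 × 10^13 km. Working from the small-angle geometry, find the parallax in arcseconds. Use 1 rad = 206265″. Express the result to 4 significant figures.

5.242 arcsec

θ ≈ B/d = (1.272 × 10^9) / (5.005 × 10^13) = 2.5415 × 10^-5 rad.
In arcseconds: 2.5415 × 10^-5 × 206265 = 5.2422″.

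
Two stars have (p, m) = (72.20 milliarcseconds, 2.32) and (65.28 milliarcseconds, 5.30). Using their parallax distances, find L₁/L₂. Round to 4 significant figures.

L₁/L₂ = 12.72

d₁ = 1/p₁ = 1/0.07220″ = 13.85 pc; d₂ = 1/p₂ = 1/0.06528″ = 15.319 pc.
M₁ = m₁ − 5 log₁₀ d₁ + 5 = 2.32 − 5.7072 + 5 = 1.6128.
M₂ = 5.30 − 5.9262 + 5 = 4.3738.
L₁/L₂ = 10^(0.4(M₂ − M₁)) = 10^(0.4 × 2.7610) = 10^1.10440 = 12.717.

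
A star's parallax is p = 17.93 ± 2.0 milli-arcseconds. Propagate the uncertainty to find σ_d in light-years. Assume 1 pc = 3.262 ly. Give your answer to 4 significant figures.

20.29 ly

d = 1/p, so σ_d = σ_p / p².
σ_d = 0.00200 / (0.01793)² = 0.00200 / 0.00032148 = 6.2212 pc = 6.2212 × 3.262 ly = 20.294 ly.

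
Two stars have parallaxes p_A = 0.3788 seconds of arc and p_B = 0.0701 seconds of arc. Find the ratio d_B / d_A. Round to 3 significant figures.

5.40

Since d = 1/p, d_B/d_A = p_A/p_B.
= 0.3788 / 0.0701 = 5.4037.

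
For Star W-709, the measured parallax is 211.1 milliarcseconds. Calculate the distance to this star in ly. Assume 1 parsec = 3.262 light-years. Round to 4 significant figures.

15.45 ly

p = 211.1 milliarcseconds = 0.2111 arcsec.
d = 1/p = 1/0.2111 = 4.7371 pc.
In light-years: 4.7371 × 3.262 = 15.452 ly.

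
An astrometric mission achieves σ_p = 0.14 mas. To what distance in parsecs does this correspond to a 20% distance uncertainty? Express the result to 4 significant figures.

1429 pc

σ_d/d = σ_p/p, so the condition is σ_p/p ≤ 0.20, i.e. p ≥ σ_p/0.20.
p_min = 0.14/0.20 = 0.7 mas = 0.0007 arcsec.
d_max = 1/p_min = 1/0.0007 = 1428.6 pc.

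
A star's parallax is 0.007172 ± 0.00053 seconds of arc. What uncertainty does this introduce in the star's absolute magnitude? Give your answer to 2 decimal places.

M = m − 5 log₁₀ d + 5 = m + 5 log₁₀ p + 5, so ∂M/∂p = 5/(p ln 10).
σ_M = (5/ln 10) · (σ_p/p) = 2.1715 × 0.00053/0.007172 = 2.1715 × 0.073898 = 0.16047.

σ_M = 0.16 mag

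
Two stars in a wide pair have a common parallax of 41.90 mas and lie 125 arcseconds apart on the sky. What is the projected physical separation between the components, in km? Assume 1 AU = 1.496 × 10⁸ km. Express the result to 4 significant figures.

d = 1/p = 1/0.04190″ = 23.866 pc.
At distance d (pc), an angle of θ arcsec spans θ·d AU: s = 125 × 23.866 = 2983.3 AU.
= 2983.3 × 1.496 × 10⁸ km = 4.4630 × 10^11 km.

4.463 × 10^11 km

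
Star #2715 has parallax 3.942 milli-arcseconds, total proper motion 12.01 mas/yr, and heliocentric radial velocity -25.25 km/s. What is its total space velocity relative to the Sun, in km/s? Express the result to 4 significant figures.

29.09 km/s

d = 1/p = 1/0.003942″ = 253.68 pc.
μ = 12.01 mas/yr = 0.01201 ″/yr.
v_t = 4.740 μ d = 4.740 × 0.01201 × 253.68 = 14.441 km/s.
v = √(v_r² + v_t²) = √((-25.25)² + 14.441²) = √846.105 = 29.088 km/s.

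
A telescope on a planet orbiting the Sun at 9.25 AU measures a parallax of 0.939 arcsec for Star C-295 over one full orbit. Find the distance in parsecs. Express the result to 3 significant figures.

9.85 pc

With baseline B (in AU) and parallax p (in arcsec), d = B/p parsecs.
d = 9.25 / 0.939 = 9.8509 pc.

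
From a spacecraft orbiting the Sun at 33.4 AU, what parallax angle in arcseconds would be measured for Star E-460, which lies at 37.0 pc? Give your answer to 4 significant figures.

p (arcsec) = B (AU) / d (pc).
p = 33.4 / 37.0 = 0.9027 arcsec.

0.9027 arcsec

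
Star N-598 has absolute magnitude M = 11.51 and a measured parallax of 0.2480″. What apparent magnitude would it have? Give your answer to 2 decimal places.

m = 9.54

d = 1/p = 1/0.2480″ = 4.0323 pc.
m − M = 5 log₁₀ d − 5 = 5 log₁₀(4.0323) − 5 = 3.0278 − 5 = -1.9722.
m = M + (m − M) = 11.51 + (-1.9722) = 9.54.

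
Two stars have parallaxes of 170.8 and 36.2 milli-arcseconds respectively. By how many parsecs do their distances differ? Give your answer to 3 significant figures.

21.8 pc

d_A = 1/0.1708″ = 5.8548 pc; d_B = 1/0.03620″ = 27.624 pc.
|d_B − d_A| = |27.624 − 5.8548| = 21.769 pc.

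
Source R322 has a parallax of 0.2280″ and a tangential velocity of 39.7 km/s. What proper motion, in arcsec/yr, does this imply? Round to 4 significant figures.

d = 1/p = 1/0.2280″ = 4.386 pc.
μ = v_t / (4.74 d) = 39.7 / (4.74 × 4.386) = 39.7 / 20.79 = 1.9096 ″/yr.

1.910 arcsec/yr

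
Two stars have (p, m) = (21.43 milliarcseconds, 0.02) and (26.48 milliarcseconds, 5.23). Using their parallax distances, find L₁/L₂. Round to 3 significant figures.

L₁/L₂ = 185

d₁ = 1/p₁ = 1/0.02143″ = 46.664 pc; d₂ = 1/p₂ = 1/0.02648″ = 37.764 pc.
M₁ = m₁ − 5 log₁₀ d₁ + 5 = 0.02 − 8.3449 + 5 = -3.3249.
M₂ = 5.23 − 7.8854 + 5 = 2.3446.
L₁/L₂ = 10^(0.4(M₂ − M₁)) = 10^(0.4 × 5.6695) = 10^2.26780 = 185.27.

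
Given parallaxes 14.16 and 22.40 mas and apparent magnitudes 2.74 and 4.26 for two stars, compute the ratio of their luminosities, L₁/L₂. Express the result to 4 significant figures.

d₁ = 1/p₁ = 1/0.01416″ = 70.621 pc; d₂ = 1/p₂ = 1/0.02240″ = 44.643 pc.
M₁ = m₁ − 5 log₁₀ d₁ + 5 = 2.74 − 9.2447 + 5 = -1.5047.
M₂ = 4.26 − 8.2488 + 5 = 1.0112.
L₁/L₂ = 10^(0.4(M₂ − M₁)) = 10^(0.4 × 2.5159) = 10^1.00636 = 10.148.

L₁/L₂ = 10.15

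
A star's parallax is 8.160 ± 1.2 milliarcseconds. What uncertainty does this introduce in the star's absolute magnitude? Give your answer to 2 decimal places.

σ_M = 0.32 mag

M = m − 5 log₁₀ d + 5 = m + 5 log₁₀ p + 5, so ∂M/∂p = 5/(p ln 10).
σ_M = (5/ln 10) · (σ_p/p) = 2.1715 × 1.2/8.160 = 2.1715 × 0.14706 = 0.31934.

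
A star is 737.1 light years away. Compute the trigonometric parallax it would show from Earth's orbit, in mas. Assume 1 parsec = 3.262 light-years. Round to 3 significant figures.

4.43 mas

d = 737.1 ly ÷ 3.262 = 225.97 pc.
p = 1/d = 1/225.97 = 0.0044254 arcsec.
= 0.0044254 × 1000 = 4.4254 mas.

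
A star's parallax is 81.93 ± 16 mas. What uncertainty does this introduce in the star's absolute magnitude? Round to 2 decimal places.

σ_M = 0.42 mag

M = m − 5 log₁₀ d + 5 = m + 5 log₁₀ p + 5, so ∂M/∂p = 5/(p ln 10).
σ_M = (5/ln 10) · (σ_p/p) = 2.1715 × 16/81.93 = 2.1715 × 0.19529 = 0.42407.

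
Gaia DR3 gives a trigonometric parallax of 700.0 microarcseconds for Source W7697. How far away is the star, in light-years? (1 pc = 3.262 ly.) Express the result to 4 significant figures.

p = 700.0 microarcseconds = 0.0007000 arcsec.
d = 1/p = 1/0.0007000 = 1428.6 pc.
In light-years: 1428.6 × 3.262 = 4660.1 ly.

4660 light years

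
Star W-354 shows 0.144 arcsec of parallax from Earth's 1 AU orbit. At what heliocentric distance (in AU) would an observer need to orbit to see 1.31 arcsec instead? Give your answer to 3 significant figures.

Parallax scales linearly with baseline: p ∝ B, so B = p_target / p_Earth × 1 AU.
B = 1.31 / 0.144 = 9.0972 AU.

9.10 AU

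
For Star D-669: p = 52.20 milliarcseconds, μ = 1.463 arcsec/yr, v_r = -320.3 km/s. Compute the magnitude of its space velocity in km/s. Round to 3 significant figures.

d = 1/p = 1/0.05220″ = 19.157 pc.
v_t = 4.740 μ d = 4.740 × 1.463 × 19.157 = 132.85 km/s.
v = √(v_r² + v_t²) = √((-320.3)² + 132.85²) = √120241 = 346.76 km/s.

347 km/s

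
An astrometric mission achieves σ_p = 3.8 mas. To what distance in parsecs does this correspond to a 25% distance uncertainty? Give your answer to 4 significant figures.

σ_d/d = σ_p/p, so the condition is σ_p/p ≤ 0.25, i.e. p ≥ σ_p/0.25.
p_min = 3.8/0.25 = 15.2 mas = 0.0152 arcsec.
d_max = 1/p_min = 1/0.0152 = 65.789 pc.

65.79 pc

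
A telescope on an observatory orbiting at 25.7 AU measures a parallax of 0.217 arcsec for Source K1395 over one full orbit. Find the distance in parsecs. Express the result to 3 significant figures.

With baseline B (in AU) and parallax p (in arcsec), d = B/p parsecs.
d = 25.7 / 0.217 = 118.43 pc.

118 pc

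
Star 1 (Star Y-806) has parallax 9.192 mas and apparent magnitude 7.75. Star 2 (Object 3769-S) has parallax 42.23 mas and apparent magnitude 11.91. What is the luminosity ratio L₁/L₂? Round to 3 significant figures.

L₁/L₂ = 974

d₁ = 1/p₁ = 1/0.009192″ = 108.79 pc; d₂ = 1/p₂ = 1/0.04223″ = 23.68 pc.
M₁ = m₁ − 5 log₁₀ d₁ + 5 = 7.75 − 10.1829 + 5 = 2.5671.
M₂ = 11.91 − 6.8719 + 5 = 10.0381.
L₁/L₂ = 10^(0.4(M₂ − M₁)) = 10^(0.4 × 7.4710) = 10^2.98840 = 973.64.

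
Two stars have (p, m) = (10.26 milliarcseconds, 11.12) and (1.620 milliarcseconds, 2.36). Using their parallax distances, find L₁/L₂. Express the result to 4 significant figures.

d₁ = 1/p₁ = 1/0.01026″ = 97.466 pc; d₂ = 1/p₂ = 1/0.001620″ = 617.28 pc.
M₁ = m₁ − 5 log₁₀ d₁ + 5 = 11.12 − 9.9443 + 5 = 6.1757.
M₂ = 2.36 − 13.9524 + 5 = -6.5924.
L₁/L₂ = 10^(0.4(M₂ − M₁)) = 10^(0.4 × (-12.7681)) = 10^(-5.10724) = 0.000007812.

L₁/L₂ = 7.812 × 10^-6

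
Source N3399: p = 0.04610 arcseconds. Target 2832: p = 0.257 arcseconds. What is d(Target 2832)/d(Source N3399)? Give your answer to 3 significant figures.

0.179

Since d = 1/p, d_B/d_A = p_A/p_B.
= 0.04610 / 0.257 = 0.17938.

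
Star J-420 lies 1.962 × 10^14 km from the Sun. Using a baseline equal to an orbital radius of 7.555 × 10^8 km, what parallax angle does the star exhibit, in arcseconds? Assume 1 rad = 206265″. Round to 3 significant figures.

θ ≈ B/d = (7.555 × 10^8) / (1.962 × 10^14) = 3.8507 × 10^-6 rad.
In arcseconds: 3.8507 × 10^-6 × 206265 = 0.79426″.

0.794 arcsec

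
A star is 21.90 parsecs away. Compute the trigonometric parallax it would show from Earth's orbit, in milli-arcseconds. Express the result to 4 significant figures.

p = 1/d = 1/21.9 = 0.045662 arcsec.
= 0.045662 × 1000 = 45.662 mas.

45.66 mas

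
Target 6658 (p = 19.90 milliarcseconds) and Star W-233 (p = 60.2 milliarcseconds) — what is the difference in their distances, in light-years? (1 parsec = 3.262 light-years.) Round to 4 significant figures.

d_A = 1/0.01990″ = 50.251 pc; d_B = 1/0.06020″ = 16.611 pc.
|d_B − d_A| = |16.611 − 50.251| = 33.64 pc = 33.64 × 3.262 ly = 109.73 ly.

109.7 ly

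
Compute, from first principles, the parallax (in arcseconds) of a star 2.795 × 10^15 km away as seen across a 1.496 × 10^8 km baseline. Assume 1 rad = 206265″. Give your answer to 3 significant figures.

0.0110 arcsec

θ ≈ B/d = (1.496 × 10^8) / (2.795 × 10^15) = 5.3524 × 10^-8 rad.
In arcseconds: 5.3524 × 10^-8 × 206265 = 0.01104″.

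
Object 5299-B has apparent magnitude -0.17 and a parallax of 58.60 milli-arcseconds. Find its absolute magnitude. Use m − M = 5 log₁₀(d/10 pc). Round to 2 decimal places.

M = -1.33

d = 1/p = 1/0.05860″ = 17.065 pc.
m − M = 5 log₁₀(17.065) − 5 = 6.1605 − 5 = 1.1605.
M = m − (m − M) = -0.17 − 1.1605 = -1.33.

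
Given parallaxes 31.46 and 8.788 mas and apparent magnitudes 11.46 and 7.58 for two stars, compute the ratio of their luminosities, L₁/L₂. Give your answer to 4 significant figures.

d₁ = 1/p₁ = 1/0.03146″ = 31.786 pc; d₂ = 1/p₂ = 1/0.008788″ = 113.79 pc.
M₁ = m₁ − 5 log₁₀ d₁ + 5 = 11.46 − 7.5112 + 5 = 8.9488.
M₂ = 7.58 − 10.2805 + 5 = 2.2995.
L₁/L₂ = 10^(0.4(M₂ − M₁)) = 10^(0.4 × (-6.6493)) = 10^(-2.65972) = 0.0021892.

L₁/L₂ = 0.002189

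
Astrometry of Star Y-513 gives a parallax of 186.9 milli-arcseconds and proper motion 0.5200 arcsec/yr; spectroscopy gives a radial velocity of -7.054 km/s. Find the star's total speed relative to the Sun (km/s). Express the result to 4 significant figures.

14.96 km/s

d = 1/p = 1/0.1869″ = 5.3505 pc.
v_t = 4.740 μ d = 4.740 × 0.5200 × 5.3505 = 13.188 km/s.
v = √(v_r² + v_t²) = √((-7.054)² + 13.188²) = √223.682 = 14.956 km/s.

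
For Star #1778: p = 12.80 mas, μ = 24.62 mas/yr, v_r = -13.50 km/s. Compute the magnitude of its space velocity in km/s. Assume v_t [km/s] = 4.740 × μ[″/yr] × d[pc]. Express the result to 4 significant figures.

16.29 km/s

d = 1/p = 1/0.01280″ = 78.125 pc.
μ = 24.62 mas/yr = 0.02462 ″/yr.
v_t = 4.740 μ d = 4.740 × 0.02462 × 78.125 = 9.1171 km/s.
v = √(v_r² + v_t²) = √((-13.50)² + 9.1171²) = √265.372 = 16.29 km/s.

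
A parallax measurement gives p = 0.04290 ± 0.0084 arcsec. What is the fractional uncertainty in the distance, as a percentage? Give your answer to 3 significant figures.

For d = 1/p, |σ_d/d| = |σ_p/p|.
σ_p/p = 0.0084 / 0.04290 = 0.1958 = 19.58%.

19.6%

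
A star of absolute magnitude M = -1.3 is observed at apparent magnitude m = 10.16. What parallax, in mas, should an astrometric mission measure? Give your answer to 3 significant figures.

0.511 mas

m − M = 10.16 − (-1.3) = 11.46.
d = 10^((m−M)/5 + 1) = 10^3.292 = 1958.8 pc.
p = 1/d = 1/1958.8 = 0.00051052 arcsec = 0.51052 mas.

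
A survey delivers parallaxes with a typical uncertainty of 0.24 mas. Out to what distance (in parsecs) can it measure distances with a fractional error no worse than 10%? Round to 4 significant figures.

σ_d/d = σ_p/p, so the condition is σ_p/p ≤ 0.10, i.e. p ≥ σ_p/0.10.
p_min = 0.24/0.10 = 2.4 mas = 0.0024 arcsec.
d_max = 1/p_min = 1/0.0024 = 416.67 pc.

416.7 pc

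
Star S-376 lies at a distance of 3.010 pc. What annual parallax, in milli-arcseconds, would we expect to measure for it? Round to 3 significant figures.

332 mas

p = 1/d = 1/3.01 = 0.33223 arcsec.
= 0.33223 × 1000 = 332.23 mas.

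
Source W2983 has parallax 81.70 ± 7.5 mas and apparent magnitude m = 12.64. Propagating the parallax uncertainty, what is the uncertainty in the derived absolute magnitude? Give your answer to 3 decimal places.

M = m − 5 log₁₀ d + 5 = m + 5 log₁₀ p + 5, so ∂M/∂p = 5/(p ln 10).
σ_M = (5/ln 10) · (σ_p/p) = 2.1715 × 7.5/81.70 = 2.1715 × 0.091799 = 0.19934.

σ_M = 0.199 mag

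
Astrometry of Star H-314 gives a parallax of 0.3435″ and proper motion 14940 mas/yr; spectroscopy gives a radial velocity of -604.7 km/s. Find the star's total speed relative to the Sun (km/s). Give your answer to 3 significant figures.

d = 1/p = 1/0.3435″ = 2.9112 pc.
μ = 14940 mas/yr = 14.94 ″/yr.
v_t = 4.740 μ d = 4.740 × 14.94 × 2.9112 = 206.16 km/s.
v = √(v_r² + v_t²) = √((-604.7)² + 206.16²) = √408164 = 638.88 km/s.

639 km/s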